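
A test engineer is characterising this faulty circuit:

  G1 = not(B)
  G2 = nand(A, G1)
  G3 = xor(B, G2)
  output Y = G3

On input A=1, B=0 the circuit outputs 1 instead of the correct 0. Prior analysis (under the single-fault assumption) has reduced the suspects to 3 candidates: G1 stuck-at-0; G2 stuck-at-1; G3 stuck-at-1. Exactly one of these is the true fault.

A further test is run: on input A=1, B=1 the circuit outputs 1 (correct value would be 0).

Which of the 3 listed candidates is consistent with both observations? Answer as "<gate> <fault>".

Evaluate each candidate on input A=1, B=1:
  G1 stuck-at-0: G1=0 [stuck-at-0], G2=1, G3=0 → 0 — eliminated
  G2 stuck-at-1: G1=0, G2=1 [stuck-at-1], G3=0 → 0 — eliminated
  G3 stuck-at-1: G1=0, G2=1, G3=1 [stuck-at-1] → 1 — matches
Only G3 stuck-at-1 reproduces the observed 1.

G3 stuck-at-1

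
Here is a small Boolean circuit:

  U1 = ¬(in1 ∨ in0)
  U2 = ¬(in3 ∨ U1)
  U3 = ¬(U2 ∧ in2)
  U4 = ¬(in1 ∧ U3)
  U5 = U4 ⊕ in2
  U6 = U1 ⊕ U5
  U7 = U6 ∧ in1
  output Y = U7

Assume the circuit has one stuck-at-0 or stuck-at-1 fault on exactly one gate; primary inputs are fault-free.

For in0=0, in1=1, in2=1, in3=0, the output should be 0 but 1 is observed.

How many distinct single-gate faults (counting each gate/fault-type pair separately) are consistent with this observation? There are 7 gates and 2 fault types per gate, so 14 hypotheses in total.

Fault-free: U1=0, U2=1, U3=0, U4=1, U5=0, U6=0, U7=0 → 0. Observed 1.
  U1 stuck-at-0: output 0 ✗
  U1 stuck-at-1: output 0 ✗
  U2 stuck-at-0: output 1 ✓
  U2 stuck-at-1: output 0 ✗
  U3 stuck-at-0: output 0 ✗
  U3 stuck-at-1: output 1 ✓
  U4 stuck-at-0: output 1 ✓
  U4 stuck-at-1: output 0 ✗
  U5 stuck-at-0: output 0 ✗
  U5 stuck-at-1: output 1 ✓
  U6 stuck-at-0: output 0 ✗
  U6 stuck-at-1: output 1 ✓
  U7 stuck-at-0: output 0 ✗
  U7 stuck-at-1: output 1 ✓
Consistent faults: {U2 stuck-at-0, U3 stuck-at-1, U4 stuck-at-0, U5 stuck-at-1, U6 stuck-at-1, U7 stuck-at-1} — 6 in all.

6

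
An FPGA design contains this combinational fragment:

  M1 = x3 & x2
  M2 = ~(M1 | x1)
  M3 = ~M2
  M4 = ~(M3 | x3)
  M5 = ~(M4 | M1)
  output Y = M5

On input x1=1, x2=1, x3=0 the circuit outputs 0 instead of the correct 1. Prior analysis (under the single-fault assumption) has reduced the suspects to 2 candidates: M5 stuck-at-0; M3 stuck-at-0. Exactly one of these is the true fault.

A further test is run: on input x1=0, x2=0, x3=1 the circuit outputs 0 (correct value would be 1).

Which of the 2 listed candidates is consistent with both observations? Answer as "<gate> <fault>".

M5 stuck-at-0

Evaluate each candidate on input x1=0, x2=0, x3=1:
  M5 stuck-at-0: M1=0, M2=1, M3=0, M4=0, M5=0 [stuck-at-0] → 0 — matches
  M3 stuck-at-0: M1=0, M2=1, M3=0 [stuck-at-0], M4=0, M5=1 → 1 — eliminated
Only M5 stuck-at-0 reproduces the observed 0.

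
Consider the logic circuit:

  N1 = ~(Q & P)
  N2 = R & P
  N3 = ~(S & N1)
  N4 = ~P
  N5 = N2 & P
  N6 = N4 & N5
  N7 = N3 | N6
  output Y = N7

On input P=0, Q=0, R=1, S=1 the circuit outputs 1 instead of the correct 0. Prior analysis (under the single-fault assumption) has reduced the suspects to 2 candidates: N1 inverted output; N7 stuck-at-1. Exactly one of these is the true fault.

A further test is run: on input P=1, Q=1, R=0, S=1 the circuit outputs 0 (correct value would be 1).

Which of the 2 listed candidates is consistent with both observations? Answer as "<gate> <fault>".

Evaluate each candidate on input P=1, Q=1, R=0, S=1:
  N1 inverted output: N1=1 [inverted output], N2=0, N3=0, N4=0, N5=0, N6=0, N7=0 → 0 — matches
  N7 stuck-at-1: N1=0, N2=0, N3=1, N4=0, N5=0, N6=0, N7=1 [stuck-at-1] → 1 — eliminated
Only N1 inverted output reproduces the observed 0.

N1 inverted output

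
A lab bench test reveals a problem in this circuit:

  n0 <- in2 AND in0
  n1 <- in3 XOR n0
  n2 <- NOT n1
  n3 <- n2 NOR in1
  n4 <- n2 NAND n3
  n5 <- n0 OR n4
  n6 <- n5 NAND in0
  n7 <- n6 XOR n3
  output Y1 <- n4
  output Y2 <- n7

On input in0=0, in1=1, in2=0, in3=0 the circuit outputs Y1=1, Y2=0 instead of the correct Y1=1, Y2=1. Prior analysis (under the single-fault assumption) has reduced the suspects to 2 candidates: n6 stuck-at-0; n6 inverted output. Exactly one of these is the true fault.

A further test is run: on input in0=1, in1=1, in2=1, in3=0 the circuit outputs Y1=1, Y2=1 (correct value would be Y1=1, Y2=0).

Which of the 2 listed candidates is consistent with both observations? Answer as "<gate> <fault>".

n6 inverted output

Evaluate each candidate on input in0=1, in1=1, in2=1, in3=0:
  n6 stuck-at-0: n0=1, n1=1, n2=0, n3=0, n4=1, n5=1, n6=0 [stuck-at-0], n7=0 → Y1=1, Y2=0 — eliminated
  n6 inverted output: n0=1, n1=1, n2=0, n3=0, n4=1, n5=1, n6=1 [inverted output], n7=1 → Y1=1, Y2=1 — matches
Only n6 inverted output reproduces the observed Y1=1, Y2=1.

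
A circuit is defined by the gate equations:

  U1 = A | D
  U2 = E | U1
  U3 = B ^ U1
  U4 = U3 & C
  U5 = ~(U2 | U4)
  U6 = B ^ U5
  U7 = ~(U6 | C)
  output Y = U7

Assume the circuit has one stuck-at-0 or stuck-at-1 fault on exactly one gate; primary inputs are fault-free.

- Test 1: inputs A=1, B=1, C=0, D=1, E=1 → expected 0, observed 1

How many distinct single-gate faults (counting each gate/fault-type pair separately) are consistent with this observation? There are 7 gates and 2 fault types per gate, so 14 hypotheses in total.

Fault-free: U1=1, U2=1, U3=0, U4=0, U5=0, U6=1, U7=0 → 0. Observed 1.
  U1 stuck-at-0: output 0 ✗
  U1 stuck-at-1: output 0 ✗
  U2 stuck-at-0: output 1 ✓
  U2 stuck-at-1: output 0 ✗
  U3 stuck-at-0: output 0 ✗
  U3 stuck-at-1: output 0 ✗
  U4 stuck-at-0: output 0 ✗
  U4 stuck-at-1: output 0 ✗
  U5 stuck-at-0: output 0 ✗
  U5 stuck-at-1: output 1 ✓
  U6 stuck-at-0: output 1 ✓
  U6 stuck-at-1: output 0 ✗
  U7 stuck-at-0: output 0 ✗
  U7 stuck-at-1: output 1 ✓
Consistent faults: {U2 stuck-at-0, U5 stuck-at-1, U6 stuck-at-0, U7 stuck-at-1} — 4 in all.

4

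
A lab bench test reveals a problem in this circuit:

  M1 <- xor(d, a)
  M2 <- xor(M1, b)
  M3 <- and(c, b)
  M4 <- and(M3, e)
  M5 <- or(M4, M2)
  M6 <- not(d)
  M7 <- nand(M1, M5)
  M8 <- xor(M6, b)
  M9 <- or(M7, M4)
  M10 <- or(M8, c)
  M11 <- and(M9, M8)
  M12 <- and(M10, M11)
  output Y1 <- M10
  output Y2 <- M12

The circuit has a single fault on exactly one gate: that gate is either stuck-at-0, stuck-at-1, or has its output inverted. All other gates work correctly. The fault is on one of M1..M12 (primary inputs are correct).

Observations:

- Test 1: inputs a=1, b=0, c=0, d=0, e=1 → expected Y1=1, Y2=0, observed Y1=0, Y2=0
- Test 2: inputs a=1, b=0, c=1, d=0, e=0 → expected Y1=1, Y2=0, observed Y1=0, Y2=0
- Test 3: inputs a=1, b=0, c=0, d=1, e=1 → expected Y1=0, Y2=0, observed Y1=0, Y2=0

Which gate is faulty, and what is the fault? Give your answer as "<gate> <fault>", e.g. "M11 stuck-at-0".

Fault-free values for test 1 (a=1, b=0, c=0, d=0, e=1): M1=1, M2=1, M3=0, M4=0, M5=1, M6=1, M7=0, M8=1, M9=0, M10=1, M11=0, M12=0, giving Y1=1, Y2=0. Observed Y1=0, Y2=0.
Test 1: faults giving observed Y1=0, Y2=0 are {M6 stuck-at-0, M6 inverted output, M8 stuck-at-0, M8 inverted output, M10 stuck-at-0, M10 inverted output}.
Test 2 (a=1, b=0, c=1, d=0, e=0): fault-free M1=1, M2=1, M3=0, M4=0, M5=1, M6=1, M7=0, M8=1, M9=0, M10=1, M11=0, M12=0 → Y1=1, Y2=0; observed Y1=0, Y2=0. Eliminates M6 stuck-at-0, M6 inverted output, M8 stuck-at-0, M8 inverted output.
Test 3 (a=1, b=0, c=0, d=1, e=1): fault-free M1=0, M2=0, M3=0, M4=0, M5=0, M6=0, M7=1, M8=0, M9=1, M10=0, M11=0, M12=0 → Y1=0, Y2=0; observed Y1=0, Y2=0. Eliminates M10 inverted output.
Only M10 stuck-at-0 is consistent with every test.

M10 stuck-at-0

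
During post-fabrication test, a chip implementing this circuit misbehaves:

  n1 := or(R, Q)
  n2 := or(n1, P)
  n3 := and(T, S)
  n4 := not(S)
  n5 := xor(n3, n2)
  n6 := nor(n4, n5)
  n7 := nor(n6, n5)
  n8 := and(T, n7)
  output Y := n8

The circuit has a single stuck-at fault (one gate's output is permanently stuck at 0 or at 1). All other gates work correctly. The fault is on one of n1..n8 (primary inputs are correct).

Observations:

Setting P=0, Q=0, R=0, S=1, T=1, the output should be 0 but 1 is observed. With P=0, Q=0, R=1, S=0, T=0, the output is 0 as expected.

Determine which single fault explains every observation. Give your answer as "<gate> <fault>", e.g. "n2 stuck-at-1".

Fault-free values for test 1 (P=0, Q=0, R=0, S=1, T=1): n1=0, n2=0, n3=1, n4=0, n5=1, n6=0, n7=0, n8=0, giving Y=0. Observed 1.
Test 1: faults giving observed 1 are {n7 stuck-at-1, n8 stuck-at-1}.
Test 2 (P=0, Q=0, R=1, S=0, T=0): fault-free n1=1, n2=1, n3=0, n4=1, n5=1, n6=0, n7=0, n8=0 → 0; observed 0. Eliminates n8 stuck-at-1.
Only n7 stuck-at-1 is consistent with every test.

n7 stuck-at-1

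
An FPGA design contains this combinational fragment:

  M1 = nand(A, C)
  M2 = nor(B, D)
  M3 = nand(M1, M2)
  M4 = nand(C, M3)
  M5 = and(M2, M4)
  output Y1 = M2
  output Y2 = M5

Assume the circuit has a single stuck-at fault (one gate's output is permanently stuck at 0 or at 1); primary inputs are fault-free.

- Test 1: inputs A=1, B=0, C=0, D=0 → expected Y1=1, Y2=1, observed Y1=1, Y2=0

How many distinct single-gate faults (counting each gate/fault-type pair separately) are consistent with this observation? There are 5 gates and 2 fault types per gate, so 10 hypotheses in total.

2

Fault-free: M1=1, M2=1, M3=0, M4=1, M5=1 → Y1=1, Y2=1. Observed Y1=1, Y2=0.
  M1 stuck-at-0: output Y1=1, Y2=1 ✗
  M1 stuck-at-1: output Y1=1, Y2=1 ✗
  M2 stuck-at-0: output Y1=0, Y2=0 ✗
  M2 stuck-at-1: output Y1=1, Y2=1 ✗
  M3 stuck-at-0: output Y1=1, Y2=1 ✗
  M3 stuck-at-1: output Y1=1, Y2=1 ✗
  M4 stuck-at-0: output Y1=1, Y2=0 ✓
  M4 stuck-at-1: output Y1=1, Y2=1 ✗
  M5 stuck-at-0: output Y1=1, Y2=0 ✓
  M5 stuck-at-1: output Y1=1, Y2=1 ✗
Consistent faults: {M4 stuck-at-0, M5 stuck-at-0} — 2 in all.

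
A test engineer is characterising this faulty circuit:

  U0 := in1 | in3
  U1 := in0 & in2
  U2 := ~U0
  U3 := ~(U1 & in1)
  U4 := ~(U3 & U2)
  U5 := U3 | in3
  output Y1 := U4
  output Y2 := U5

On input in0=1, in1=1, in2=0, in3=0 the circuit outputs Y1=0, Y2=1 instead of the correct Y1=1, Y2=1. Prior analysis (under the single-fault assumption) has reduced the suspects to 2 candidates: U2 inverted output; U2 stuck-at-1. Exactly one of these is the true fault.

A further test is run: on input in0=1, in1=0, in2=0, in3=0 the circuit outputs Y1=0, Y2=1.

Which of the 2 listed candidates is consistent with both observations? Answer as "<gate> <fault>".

U2 stuck-at-1

Evaluate each candidate on input in0=1, in1=0, in2=0, in3=0:
  U2 inverted output: U0=0, U1=0, U2=0 [inverted output], U3=1, U4=1, U5=1 → Y1=1, Y2=1 — eliminated
  U2 stuck-at-1: U0=0, U1=0, U2=1 [stuck-at-1], U3=1, U4=0, U5=1 → Y1=0, Y2=1 — matches
Only U2 stuck-at-1 reproduces the observed Y1=0, Y2=1.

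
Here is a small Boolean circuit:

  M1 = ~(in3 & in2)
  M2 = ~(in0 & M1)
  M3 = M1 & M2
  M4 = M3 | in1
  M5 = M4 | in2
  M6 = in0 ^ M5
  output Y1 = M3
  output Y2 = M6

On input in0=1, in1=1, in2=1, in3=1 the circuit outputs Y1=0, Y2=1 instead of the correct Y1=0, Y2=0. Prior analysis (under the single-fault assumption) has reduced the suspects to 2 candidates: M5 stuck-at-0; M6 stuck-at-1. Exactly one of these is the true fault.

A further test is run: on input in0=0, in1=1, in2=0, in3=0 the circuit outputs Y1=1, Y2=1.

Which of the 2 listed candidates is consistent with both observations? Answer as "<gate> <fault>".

M6 stuck-at-1

Evaluate each candidate on input in0=0, in1=1, in2=0, in3=0:
  M5 stuck-at-0: M1=1, M2=1, M3=1, M4=1, M5=0 [stuck-at-0], M6=0 → Y1=1, Y2=0 — eliminated
  M6 stuck-at-1: M1=1, M2=1, M3=1, M4=1, M5=1, M6=1 [stuck-at-1] → Y1=1, Y2=1 — matches
Only M6 stuck-at-1 reproduces the observed Y1=1, Y2=1.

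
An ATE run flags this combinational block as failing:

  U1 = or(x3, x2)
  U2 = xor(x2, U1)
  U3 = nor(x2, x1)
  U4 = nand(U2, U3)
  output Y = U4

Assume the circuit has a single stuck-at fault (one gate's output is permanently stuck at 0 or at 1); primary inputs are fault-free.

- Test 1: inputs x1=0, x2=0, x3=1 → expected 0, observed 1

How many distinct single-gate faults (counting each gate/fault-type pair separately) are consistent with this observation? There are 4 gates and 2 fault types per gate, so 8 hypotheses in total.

Fault-free: U1=1, U2=1, U3=1, U4=0 → 0. Observed 1.
  U1 stuck-at-0: output 1 ✓
  U1 stuck-at-1: output 0 ✗
  U2 stuck-at-0: output 1 ✓
  U2 stuck-at-1: output 0 ✗
  U3 stuck-at-0: output 1 ✓
  U3 stuck-at-1: output 0 ✗
  U4 stuck-at-0: output 0 ✗
  U4 stuck-at-1: output 1 ✓
Consistent faults: {U1 stuck-at-0, U2 stuck-at-0, U3 stuck-at-0, U4 stuck-at-1} — 4 in all.

4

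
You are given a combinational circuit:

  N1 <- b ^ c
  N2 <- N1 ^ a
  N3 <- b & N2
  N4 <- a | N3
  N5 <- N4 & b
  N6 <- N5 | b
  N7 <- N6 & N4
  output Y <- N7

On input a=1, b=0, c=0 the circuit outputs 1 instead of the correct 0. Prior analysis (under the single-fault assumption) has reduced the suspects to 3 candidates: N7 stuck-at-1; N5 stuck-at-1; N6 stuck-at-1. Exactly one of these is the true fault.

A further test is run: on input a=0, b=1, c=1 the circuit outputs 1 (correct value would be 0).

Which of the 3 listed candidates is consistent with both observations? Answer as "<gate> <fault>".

Evaluate each candidate on input a=0, b=1, c=1:
  N7 stuck-at-1: N1=0, N2=0, N3=0, N4=0, N5=0, N6=1, N7=1 [stuck-at-1] → 1 — matches
  N5 stuck-at-1: N1=0, N2=0, N3=0, N4=0, N5=1 [stuck-at-1], N6=1, N7=0 → 0 — eliminated
  N6 stuck-at-1: N1=0, N2=0, N3=0, N4=0, N5=0, N6=1 [stuck-at-1], N7=0 → 0 — eliminated
Only N7 stuck-at-1 reproduces the observed 1.

N7 stuck-at-1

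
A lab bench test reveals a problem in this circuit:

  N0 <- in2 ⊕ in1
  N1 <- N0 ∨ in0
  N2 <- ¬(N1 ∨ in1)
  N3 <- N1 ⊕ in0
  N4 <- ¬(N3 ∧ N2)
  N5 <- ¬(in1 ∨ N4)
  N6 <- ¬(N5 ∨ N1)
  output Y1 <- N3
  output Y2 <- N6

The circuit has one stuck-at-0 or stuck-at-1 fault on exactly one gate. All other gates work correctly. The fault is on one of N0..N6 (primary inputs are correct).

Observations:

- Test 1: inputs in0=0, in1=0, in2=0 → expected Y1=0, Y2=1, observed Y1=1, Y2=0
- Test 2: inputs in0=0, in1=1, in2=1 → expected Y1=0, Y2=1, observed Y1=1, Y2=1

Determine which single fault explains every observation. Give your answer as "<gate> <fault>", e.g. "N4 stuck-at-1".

Fault-free values for test 1 (in0=0, in1=0, in2=0): N0=0, N1=0, N2=1, N3=0, N4=1, N5=0, N6=1, giving Y1=0, Y2=1. Observed Y1=1, Y2=0.
Test 1: faults giving observed Y1=1, Y2=0 are {N0 stuck-at-1, N1 stuck-at-1, N3 stuck-at-1}.
Test 2 (in0=0, in1=1, in2=1): fault-free N0=0, N1=0, N2=0, N3=0, N4=1, N5=0, N6=1 → Y1=0, Y2=1; observed Y1=1, Y2=1. Eliminates N0 stuck-at-1, N1 stuck-at-1.
Only N3 stuck-at-1 is consistent with every test.

N3 stuck-at-1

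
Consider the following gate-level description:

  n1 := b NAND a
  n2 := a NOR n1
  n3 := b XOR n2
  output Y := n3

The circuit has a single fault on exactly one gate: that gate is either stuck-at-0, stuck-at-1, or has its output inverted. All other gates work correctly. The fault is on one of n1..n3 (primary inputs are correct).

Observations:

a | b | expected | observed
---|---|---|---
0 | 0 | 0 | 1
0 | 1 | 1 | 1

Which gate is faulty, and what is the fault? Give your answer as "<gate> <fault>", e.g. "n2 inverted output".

Fault-free values for test 1 (a=0, b=0): n1=1, n2=0, n3=0, giving Y=0. Observed 1.
Test 1: faults giving observed 1 are {n1 stuck-at-0, n1 inverted output, n2 stuck-at-1, n2 inverted output, n3 stuck-at-1, n3 inverted output}.
Test 2 (a=0, b=1): fault-free n1=1, n2=0, n3=1 → 1; observed 1. Eliminates n1 stuck-at-0, n1 inverted output, n2 stuck-at-1, n2 inverted output, n3 inverted output.
Only n3 stuck-at-1 is consistent with every test.

n3 stuck-at-1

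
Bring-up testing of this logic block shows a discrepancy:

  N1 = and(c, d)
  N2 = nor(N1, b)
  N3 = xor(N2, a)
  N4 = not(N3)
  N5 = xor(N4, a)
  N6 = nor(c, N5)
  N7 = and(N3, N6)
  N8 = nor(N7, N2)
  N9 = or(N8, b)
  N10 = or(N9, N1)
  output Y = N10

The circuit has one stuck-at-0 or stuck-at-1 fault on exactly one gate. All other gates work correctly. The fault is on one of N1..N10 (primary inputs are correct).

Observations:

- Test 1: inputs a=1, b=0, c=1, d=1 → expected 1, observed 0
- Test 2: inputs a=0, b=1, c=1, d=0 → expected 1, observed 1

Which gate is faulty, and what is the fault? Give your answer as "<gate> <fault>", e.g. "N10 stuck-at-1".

Fault-free values for test 1 (a=1, b=0, c=1, d=1): N1=1, N2=0, N3=1, N4=0, N5=1, N6=0, N7=0, N8=1, N9=1, N10=1, giving Y=1. Observed 0.
Test 1: faults giving observed 0 are {N1 stuck-at-0, N10 stuck-at-0}.
Test 2 (a=0, b=1, c=1, d=0): fault-free N1=0, N2=0, N3=0, N4=1, N5=1, N6=0, N7=0, N8=1, N9=1, N10=1 → 1; observed 1. Eliminates N10 stuck-at-0.
Only N1 stuck-at-0 is consistent with every test.

N1 stuck-at-0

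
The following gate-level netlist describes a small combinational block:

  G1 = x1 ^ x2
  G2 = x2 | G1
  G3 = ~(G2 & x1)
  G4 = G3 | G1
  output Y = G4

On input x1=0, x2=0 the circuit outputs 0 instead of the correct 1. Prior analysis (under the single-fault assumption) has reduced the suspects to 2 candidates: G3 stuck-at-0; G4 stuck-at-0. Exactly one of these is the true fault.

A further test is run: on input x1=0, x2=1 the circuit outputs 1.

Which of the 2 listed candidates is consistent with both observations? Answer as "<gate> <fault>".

G3 stuck-at-0

Evaluate each candidate on input x1=0, x2=1:
  G3 stuck-at-0: G1=1, G2=1, G3=0 [stuck-at-0], G4=1 → 1 — matches
  G4 stuck-at-0: G1=1, G2=1, G3=1, G4=0 [stuck-at-0] → 0 — eliminated
Only G3 stuck-at-0 reproduces the observed 1.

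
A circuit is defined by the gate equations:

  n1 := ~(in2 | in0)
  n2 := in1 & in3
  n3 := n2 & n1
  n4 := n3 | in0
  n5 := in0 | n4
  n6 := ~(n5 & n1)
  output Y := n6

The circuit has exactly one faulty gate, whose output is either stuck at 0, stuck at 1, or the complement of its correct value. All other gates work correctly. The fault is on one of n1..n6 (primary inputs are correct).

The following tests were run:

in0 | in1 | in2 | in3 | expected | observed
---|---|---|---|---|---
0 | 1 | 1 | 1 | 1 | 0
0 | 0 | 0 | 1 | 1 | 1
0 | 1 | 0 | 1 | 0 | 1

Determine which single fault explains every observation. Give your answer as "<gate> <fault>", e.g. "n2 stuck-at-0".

n1 inverted output

Fault-free values for test 1 (in0=0, in1=1, in2=1, in3=1): n1=0, n2=1, n3=0, n4=0, n5=0, n6=1, giving Y=1. Observed 0.
Test 1: faults giving observed 0 are {n1 stuck-at-1, n1 inverted output, n6 stuck-at-0, n6 inverted output}.
Test 2 (in0=0, in1=0, in2=0, in3=1): fault-free n1=1, n2=0, n3=0, n4=0, n5=0, n6=1 → 1; observed 1. Eliminates n6 stuck-at-0, n6 inverted output.
Test 3 (in0=0, in1=1, in2=0, in3=1): fault-free n1=1, n2=1, n3=1, n4=1, n5=1, n6=0 → 0; observed 1. Eliminates n1 stuck-at-1.
Only n1 inverted output is consistent with every test.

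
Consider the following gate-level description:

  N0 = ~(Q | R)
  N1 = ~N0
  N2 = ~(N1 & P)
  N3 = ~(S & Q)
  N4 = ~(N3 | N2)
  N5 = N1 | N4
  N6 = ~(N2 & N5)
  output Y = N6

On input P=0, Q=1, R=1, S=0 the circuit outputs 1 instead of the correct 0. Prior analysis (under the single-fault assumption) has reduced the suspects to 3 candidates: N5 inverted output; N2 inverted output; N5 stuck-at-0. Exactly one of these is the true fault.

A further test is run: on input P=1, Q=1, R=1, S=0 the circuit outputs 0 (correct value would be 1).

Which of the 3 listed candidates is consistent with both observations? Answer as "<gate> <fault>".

Evaluate each candidate on input P=1, Q=1, R=1, S=0:
  N5 inverted output: N0=0, N1=1, N2=0, N3=1, N4=0, N5=0 [inverted output], N6=1 → 1 — eliminated
  N2 inverted output: N0=0, N1=1, N2=1 [inverted output], N3=1, N4=0, N5=1, N6=0 → 0 — matches
  N5 stuck-at-0: N0=0, N1=1, N2=0, N3=1, N4=0, N5=0 [stuck-at-0], N6=1 → 1 — eliminated
Only N2 inverted output reproduces the observed 0.

N2 inverted output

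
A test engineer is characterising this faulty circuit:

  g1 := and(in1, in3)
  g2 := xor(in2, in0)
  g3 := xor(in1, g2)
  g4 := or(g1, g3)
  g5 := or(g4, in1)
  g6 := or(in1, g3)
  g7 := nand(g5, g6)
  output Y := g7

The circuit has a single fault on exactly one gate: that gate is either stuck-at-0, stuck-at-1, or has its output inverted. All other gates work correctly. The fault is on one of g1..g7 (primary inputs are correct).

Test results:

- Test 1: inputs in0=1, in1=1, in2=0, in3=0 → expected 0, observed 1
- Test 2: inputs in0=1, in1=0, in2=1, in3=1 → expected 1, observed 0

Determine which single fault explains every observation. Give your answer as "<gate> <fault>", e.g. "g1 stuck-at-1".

Fault-free values for test 1 (in0=1, in1=1, in2=0, in3=0): g1=0, g2=1, g3=0, g4=0, g5=1, g6=1, g7=0, giving Y=0. Observed 1.
Test 1: faults giving observed 1 are {g5 stuck-at-0, g5 inverted output, g6 stuck-at-0, g6 inverted output, g7 stuck-at-1, g7 inverted output}.
Test 2 (in0=1, in1=0, in2=1, in3=1): fault-free g1=0, g2=0, g3=0, g4=0, g5=0, g6=0, g7=1 → 1; observed 0. Eliminates g5 stuck-at-0, g5 inverted output, g6 stuck-at-0, g6 inverted output, g7 stuck-at-1.
Only g7 inverted output is consistent with every test.

g7 inverted output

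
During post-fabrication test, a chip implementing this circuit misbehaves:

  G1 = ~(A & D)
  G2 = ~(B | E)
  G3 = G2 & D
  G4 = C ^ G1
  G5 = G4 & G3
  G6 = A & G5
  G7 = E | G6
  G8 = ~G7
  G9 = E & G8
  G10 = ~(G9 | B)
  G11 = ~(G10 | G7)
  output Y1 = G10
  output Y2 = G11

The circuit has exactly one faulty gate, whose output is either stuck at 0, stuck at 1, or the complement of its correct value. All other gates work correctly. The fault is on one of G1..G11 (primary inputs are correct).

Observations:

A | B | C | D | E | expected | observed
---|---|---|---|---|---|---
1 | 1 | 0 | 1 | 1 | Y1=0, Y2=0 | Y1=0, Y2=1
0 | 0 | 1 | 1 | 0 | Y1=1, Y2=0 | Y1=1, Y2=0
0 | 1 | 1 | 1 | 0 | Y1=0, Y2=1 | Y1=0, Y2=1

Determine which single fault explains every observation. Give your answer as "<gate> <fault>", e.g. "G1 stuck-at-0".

G7 stuck-at-0

Fault-free values for test 1 (A=1, B=1, C=0, D=1, E=1): G1=0, G2=0, G3=0, G4=0, G5=0, G6=0, G7=1, G8=0, G9=0, G10=0, G11=0, giving Y1=0, Y2=0. Observed Y1=0, Y2=1.
Test 1: faults giving observed Y1=0, Y2=1 are {G7 stuck-at-0, G7 inverted output, G11 stuck-at-1, G11 inverted output}.
Test 2 (A=0, B=0, C=1, D=1, E=0): fault-free G1=1, G2=1, G3=1, G4=0, G5=0, G6=0, G7=0, G8=1, G9=0, G10=1, G11=0 → Y1=1, Y2=0; observed Y1=1, Y2=0. Eliminates G11 stuck-at-1, G11 inverted output.
Test 3 (A=0, B=1, C=1, D=1, E=0): fault-free G1=1, G2=0, G3=0, G4=0, G5=0, G6=0, G7=0, G8=1, G9=0, G10=0, G11=1 → Y1=0, Y2=1; observed Y1=0, Y2=1. Eliminates G7 inverted output.
Only G7 stuck-at-0 is consistent with every test.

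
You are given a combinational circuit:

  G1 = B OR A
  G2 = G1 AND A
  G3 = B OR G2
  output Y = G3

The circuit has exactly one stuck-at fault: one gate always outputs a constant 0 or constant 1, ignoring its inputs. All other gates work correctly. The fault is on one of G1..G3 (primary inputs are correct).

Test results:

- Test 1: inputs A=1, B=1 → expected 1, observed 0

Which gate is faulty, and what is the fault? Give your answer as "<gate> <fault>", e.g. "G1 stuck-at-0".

Fault-free values for test 1 (A=1, B=1): G1=1, G2=1, G3=1, giving Y=1. Observed 0.
Test 1: faults giving observed 0 are {G3 stuck-at-0}.
Only G3 stuck-at-0 is consistent with every test.

G3 stuck-at-0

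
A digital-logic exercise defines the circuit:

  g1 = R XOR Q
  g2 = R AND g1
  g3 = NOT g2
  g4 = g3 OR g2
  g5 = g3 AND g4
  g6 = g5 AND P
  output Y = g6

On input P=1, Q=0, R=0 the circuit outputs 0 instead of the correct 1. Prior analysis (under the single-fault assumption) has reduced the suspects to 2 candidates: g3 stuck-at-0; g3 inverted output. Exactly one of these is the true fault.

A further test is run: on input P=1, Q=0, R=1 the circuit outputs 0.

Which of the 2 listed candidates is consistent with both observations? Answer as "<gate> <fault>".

g3 stuck-at-0

Evaluate each candidate on input P=1, Q=0, R=1:
  g3 stuck-at-0: g1=1, g2=1, g3=0 [stuck-at-0], g4=1, g5=0, g6=0 → 0 — matches
  g3 inverted output: g1=1, g2=1, g3=1 [inverted output], g4=1, g5=1, g6=1 → 1 — eliminated
Only g3 stuck-at-0 reproduces the observed 0.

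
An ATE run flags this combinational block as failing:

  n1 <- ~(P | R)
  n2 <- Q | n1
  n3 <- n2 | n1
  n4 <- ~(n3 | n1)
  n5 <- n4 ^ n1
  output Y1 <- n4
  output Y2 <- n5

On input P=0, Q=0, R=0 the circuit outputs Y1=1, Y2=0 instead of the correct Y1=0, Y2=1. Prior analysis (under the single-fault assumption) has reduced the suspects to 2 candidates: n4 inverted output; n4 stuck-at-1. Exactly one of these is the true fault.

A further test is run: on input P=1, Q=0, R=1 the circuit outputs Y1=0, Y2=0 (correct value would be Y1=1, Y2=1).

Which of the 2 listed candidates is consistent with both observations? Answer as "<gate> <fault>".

n4 inverted output

Evaluate each candidate on input P=1, Q=0, R=1:
  n4 inverted output: n1=0, n2=0, n3=0, n4=0 [inverted output], n5=0 → Y1=0, Y2=0 — matches
  n4 stuck-at-1: n1=0, n2=0, n3=0, n4=1 [stuck-at-1], n5=1 → Y1=1, Y2=1 — eliminated
Only n4 inverted output reproduces the observed Y1=0, Y2=0.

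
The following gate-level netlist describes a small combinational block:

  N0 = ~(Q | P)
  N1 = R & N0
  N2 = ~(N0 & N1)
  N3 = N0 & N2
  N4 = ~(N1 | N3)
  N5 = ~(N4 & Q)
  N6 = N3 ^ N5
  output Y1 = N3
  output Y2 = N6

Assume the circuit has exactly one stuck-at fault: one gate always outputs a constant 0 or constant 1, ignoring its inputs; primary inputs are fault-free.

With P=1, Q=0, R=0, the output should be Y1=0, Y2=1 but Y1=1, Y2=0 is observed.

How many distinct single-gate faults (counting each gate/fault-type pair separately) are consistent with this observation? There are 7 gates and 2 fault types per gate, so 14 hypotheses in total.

Fault-free: N0=0, N1=0, N2=1, N3=0, N4=1, N5=1, N6=1 → Y1=0, Y2=1. Observed Y1=1, Y2=0.
  N0 stuck-at-0: output Y1=0, Y2=1 ✗
  N0 stuck-at-1: output Y1=1, Y2=0 ✓
  N1 stuck-at-0: output Y1=0, Y2=1 ✗
  N1 stuck-at-1: output Y1=0, Y2=1 ✗
  N2 stuck-at-0: output Y1=0, Y2=1 ✗
  N2 stuck-at-1: output Y1=0, Y2=1 ✗
  N3 stuck-at-0: output Y1=0, Y2=1 ✗
  N3 stuck-at-1: output Y1=1, Y2=0 ✓
  N4 stuck-at-0: output Y1=0, Y2=1 ✗
  N4 stuck-at-1: output Y1=0, Y2=1 ✗
  N5 stuck-at-0: output Y1=0, Y2=0 ✗
  N5 stuck-at-1: output Y1=0, Y2=1 ✗
  N6 stuck-at-0: output Y1=0, Y2=0 ✗
  N6 stuck-at-1: output Y1=0, Y2=1 ✗
Consistent faults: {N0 stuck-at-1, N3 stuck-at-1} — 2 in all.

2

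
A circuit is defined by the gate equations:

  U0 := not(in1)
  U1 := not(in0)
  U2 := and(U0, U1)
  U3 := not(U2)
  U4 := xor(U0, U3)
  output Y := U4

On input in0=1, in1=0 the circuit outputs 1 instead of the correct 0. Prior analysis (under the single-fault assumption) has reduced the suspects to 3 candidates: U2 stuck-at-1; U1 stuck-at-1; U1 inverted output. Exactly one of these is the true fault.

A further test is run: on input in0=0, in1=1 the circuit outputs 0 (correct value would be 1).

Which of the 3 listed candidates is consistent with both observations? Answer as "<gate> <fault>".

Evaluate each candidate on input in0=0, in1=1:
  U2 stuck-at-1: U0=0, U1=1, U2=1 [stuck-at-1], U3=0, U4=0 → 0 — matches
  U1 stuck-at-1: U0=0, U1=1 [stuck-at-1], U2=0, U3=1, U4=1 → 1 — eliminated
  U1 inverted output: U0=0, U1=0 [inverted output], U2=0, U3=1, U4=1 → 1 — eliminated
Only U2 stuck-at-1 reproduces the observed 0.

U2 stuck-at-1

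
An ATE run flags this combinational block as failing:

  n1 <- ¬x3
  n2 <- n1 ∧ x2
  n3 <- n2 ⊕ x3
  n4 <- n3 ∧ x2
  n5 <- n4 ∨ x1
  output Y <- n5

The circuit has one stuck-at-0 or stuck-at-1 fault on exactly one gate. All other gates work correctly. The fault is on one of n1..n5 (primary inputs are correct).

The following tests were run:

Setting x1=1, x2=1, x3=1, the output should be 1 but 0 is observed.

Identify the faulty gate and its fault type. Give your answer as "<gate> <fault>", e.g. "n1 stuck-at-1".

n5 stuck-at-0

Fault-free values for test 1 (x1=1, x2=1, x3=1): n1=0, n2=0, n3=1, n4=1, n5=1, giving Y=1. Observed 0.
Test 1: faults giving observed 0 are {n5 stuck-at-0}.
Only n5 stuck-at-0 is consistent with every test.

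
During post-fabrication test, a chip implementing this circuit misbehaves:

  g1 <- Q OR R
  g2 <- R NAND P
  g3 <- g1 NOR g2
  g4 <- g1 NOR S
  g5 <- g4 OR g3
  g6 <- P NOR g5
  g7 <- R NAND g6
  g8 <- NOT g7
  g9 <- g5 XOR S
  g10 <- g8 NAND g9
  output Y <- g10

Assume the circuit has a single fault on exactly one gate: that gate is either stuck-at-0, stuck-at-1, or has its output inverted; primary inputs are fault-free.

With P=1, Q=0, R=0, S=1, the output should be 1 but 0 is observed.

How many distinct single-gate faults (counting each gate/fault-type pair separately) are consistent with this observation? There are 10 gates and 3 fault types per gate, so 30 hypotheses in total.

Fault-free: g1=0, g2=1, g3=0, g4=0, g5=0, g6=0, g7=1, g8=0, g9=1, g10=1 → 1. Observed 0.
  g1: none of the 3 fault types match ✗
  g2: none of the 3 fault types match ✗
  g3: none of the 3 fault types match ✗
  g4: none of the 3 fault types match ✗
  g5: none of the 3 fault types match ✗
  g6: none of the 3 fault types match ✗
  g7: stuck-at-0, inverted output ✓; others ✗
  g8: stuck-at-1, inverted output ✓; others ✗
  g9: none of the 3 fault types match ✗
  g10: stuck-at-0, inverted output ✓; others ✗
Consistent faults: {g7 stuck-at-0, g7 inverted output, g8 stuck-at-1, g8 inverted output, g10 stuck-at-0, g10 inverted output} — 6 in all.

6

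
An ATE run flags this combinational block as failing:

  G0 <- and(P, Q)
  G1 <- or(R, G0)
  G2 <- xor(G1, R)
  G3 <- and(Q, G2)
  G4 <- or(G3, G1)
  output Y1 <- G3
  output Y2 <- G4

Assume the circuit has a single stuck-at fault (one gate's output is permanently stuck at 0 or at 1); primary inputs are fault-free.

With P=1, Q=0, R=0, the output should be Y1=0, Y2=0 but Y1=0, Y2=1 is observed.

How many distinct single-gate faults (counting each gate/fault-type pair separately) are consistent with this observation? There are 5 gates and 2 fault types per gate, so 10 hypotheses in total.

3

Fault-free: G0=0, G1=0, G2=0, G3=0, G4=0 → Y1=0, Y2=0. Observed Y1=0, Y2=1.
  G0 stuck-at-0: output Y1=0, Y2=0 ✗
  G0 stuck-at-1: output Y1=0, Y2=1 ✓
  G1 stuck-at-0: output Y1=0, Y2=0 ✗
  G1 stuck-at-1: output Y1=0, Y2=1 ✓
  G2 stuck-at-0: output Y1=0, Y2=0 ✗
  G2 stuck-at-1: output Y1=0, Y2=0 ✗
  G3 stuck-at-0: output Y1=0, Y2=0 ✗
  G3 stuck-at-1: output Y1=1, Y2=1 ✗
  G4 stuck-at-0: output Y1=0, Y2=0 ✗
  G4 stuck-at-1: output Y1=0, Y2=1 ✓
Consistent faults: {G0 stuck-at-1, G1 stuck-at-1, G4 stuck-at-1} — 3 in all.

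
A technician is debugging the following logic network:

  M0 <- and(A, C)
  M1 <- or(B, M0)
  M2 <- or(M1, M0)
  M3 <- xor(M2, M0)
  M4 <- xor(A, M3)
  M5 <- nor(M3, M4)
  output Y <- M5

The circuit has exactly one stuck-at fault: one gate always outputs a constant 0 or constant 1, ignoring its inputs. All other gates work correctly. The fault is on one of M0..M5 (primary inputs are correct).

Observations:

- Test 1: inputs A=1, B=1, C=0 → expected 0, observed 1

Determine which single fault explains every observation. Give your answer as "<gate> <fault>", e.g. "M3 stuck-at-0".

Fault-free values for test 1 (A=1, B=1, C=0): M0=0, M1=1, M2=1, M3=1, M4=0, M5=0, giving Y=0. Observed 1.
Test 1: faults giving observed 1 are {M5 stuck-at-1}.
Only M5 stuck-at-1 is consistent with every test.

M5 stuck-at-1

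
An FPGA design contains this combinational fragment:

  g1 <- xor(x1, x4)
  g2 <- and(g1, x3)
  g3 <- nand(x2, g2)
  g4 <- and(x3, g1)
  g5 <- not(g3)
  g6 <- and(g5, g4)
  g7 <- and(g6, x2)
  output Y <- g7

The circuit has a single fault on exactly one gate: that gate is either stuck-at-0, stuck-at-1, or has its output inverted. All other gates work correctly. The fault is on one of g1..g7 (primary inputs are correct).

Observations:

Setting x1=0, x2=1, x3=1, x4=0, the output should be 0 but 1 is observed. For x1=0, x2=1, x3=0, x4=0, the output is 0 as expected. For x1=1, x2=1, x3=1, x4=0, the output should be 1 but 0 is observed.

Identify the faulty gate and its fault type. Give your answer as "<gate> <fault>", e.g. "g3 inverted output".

g1 inverted output

Fault-free values for test 1 (x1=0, x2=1, x3=1, x4=0): g1=0, g2=0, g3=1, g4=0, g5=0, g6=0, g7=0, giving Y=0. Observed 1.
Test 1: faults giving observed 1 are {g1 stuck-at-1, g1 inverted output, g6 stuck-at-1, g6 inverted output, g7 stuck-at-1, g7 inverted output}.
Test 2 (x1=0, x2=1, x3=0, x4=0): fault-free g1=0, g2=0, g3=1, g4=0, g5=0, g6=0, g7=0 → 0; observed 0. Eliminates g6 stuck-at-1, g6 inverted output, g7 stuck-at-1, g7 inverted output.
Test 3 (x1=1, x2=1, x3=1, x4=0): fault-free g1=1, g2=1, g3=0, g4=1, g5=1, g6=1, g7=1 → 1; observed 0. Eliminates g1 stuck-at-1.
Only g1 inverted output is consistent with every test.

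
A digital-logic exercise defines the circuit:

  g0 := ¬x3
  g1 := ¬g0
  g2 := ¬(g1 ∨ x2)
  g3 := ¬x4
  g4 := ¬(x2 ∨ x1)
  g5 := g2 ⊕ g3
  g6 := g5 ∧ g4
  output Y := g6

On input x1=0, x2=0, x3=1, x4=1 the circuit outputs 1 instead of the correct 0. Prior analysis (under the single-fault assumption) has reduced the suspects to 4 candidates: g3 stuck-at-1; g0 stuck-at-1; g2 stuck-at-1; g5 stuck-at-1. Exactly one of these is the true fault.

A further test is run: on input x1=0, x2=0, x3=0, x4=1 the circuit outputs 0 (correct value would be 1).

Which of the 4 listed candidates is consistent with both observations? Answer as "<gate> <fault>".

Evaluate each candidate on input x1=0, x2=0, x3=0, x4=1:
  g3 stuck-at-1: g0=1, g1=0, g2=1, g3=1 [stuck-at-1], g4=1, g5=0, g6=0 → 0 — matches
  g0 stuck-at-1: g0=1 [stuck-at-1], g1=0, g2=1, g3=0, g4=1, g5=1, g6=1 → 1 — eliminated
  g2 stuck-at-1: g0=1, g1=0, g2=1 [stuck-at-1], g3=0, g4=1, g5=1, g6=1 → 1 — eliminated
  g5 stuck-at-1: g0=1, g1=0, g2=1, g3=0, g4=1, g5=1 [stuck-at-1], g6=1 → 1 — eliminated
Only g3 stuck-at-1 reproduces the observed 0.

g3 stuck-at-1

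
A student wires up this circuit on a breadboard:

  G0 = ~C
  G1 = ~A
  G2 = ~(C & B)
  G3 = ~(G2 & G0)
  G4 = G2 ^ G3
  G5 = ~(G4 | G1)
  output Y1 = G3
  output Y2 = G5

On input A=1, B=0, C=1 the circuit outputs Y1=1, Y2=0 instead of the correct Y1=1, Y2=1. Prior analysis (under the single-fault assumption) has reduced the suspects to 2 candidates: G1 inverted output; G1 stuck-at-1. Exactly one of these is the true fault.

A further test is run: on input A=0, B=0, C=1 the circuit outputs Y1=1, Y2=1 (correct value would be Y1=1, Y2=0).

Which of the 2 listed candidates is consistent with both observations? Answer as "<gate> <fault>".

Evaluate each candidate on input A=0, B=0, C=1:
  G1 inverted output: G0=0, G1=0 [inverted output], G2=1, G3=1, G4=0, G5=1 → Y1=1, Y2=1 — matches
  G1 stuck-at-1: G0=0, G1=1 [stuck-at-1], G2=1, G3=1, G4=0, G5=0 → Y1=1, Y2=0 — eliminated
Only G1 inverted output reproduces the observed Y1=1, Y2=1.

G1 inverted output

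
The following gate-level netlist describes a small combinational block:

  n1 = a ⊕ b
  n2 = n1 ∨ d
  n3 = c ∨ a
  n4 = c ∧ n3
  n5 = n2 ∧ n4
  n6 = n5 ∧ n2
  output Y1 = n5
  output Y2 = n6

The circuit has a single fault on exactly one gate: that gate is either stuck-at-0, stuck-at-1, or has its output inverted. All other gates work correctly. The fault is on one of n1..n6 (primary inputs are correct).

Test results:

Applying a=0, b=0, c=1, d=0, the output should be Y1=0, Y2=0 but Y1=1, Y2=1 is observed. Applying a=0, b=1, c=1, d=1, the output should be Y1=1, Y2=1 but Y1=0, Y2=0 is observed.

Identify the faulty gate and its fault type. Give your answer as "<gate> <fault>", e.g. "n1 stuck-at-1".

n2 inverted output

Fault-free values for test 1 (a=0, b=0, c=1, d=0): n1=0, n2=0, n3=1, n4=1, n5=0, n6=0, giving Y1=0, Y2=0. Observed Y1=1, Y2=1.
Test 1: faults giving observed Y1=1, Y2=1 are {n1 stuck-at-1, n1 inverted output, n2 stuck-at-1, n2 inverted output}.
Test 2 (a=0, b=1, c=1, d=1): fault-free n1=1, n2=1, n3=1, n4=1, n5=1, n6=1 → Y1=1, Y2=1; observed Y1=0, Y2=0. Eliminates n1 stuck-at-1, n1 inverted output, n2 stuck-at-1.
Only n2 inverted output is consistent with every test.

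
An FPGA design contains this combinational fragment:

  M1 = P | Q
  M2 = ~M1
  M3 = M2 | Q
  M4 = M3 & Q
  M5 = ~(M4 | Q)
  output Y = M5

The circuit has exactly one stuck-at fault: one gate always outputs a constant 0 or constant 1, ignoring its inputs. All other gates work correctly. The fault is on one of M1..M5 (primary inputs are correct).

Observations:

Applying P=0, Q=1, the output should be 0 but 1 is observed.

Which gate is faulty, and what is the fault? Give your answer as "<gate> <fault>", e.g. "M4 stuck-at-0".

Fault-free values for test 1 (P=0, Q=1): M1=1, M2=0, M3=1, M4=1, M5=0, giving Y=0. Observed 1.
Test 1: faults giving observed 1 are {M5 stuck-at-1}.
Only M5 stuck-at-1 is consistent with every test.

M5 stuck-at-1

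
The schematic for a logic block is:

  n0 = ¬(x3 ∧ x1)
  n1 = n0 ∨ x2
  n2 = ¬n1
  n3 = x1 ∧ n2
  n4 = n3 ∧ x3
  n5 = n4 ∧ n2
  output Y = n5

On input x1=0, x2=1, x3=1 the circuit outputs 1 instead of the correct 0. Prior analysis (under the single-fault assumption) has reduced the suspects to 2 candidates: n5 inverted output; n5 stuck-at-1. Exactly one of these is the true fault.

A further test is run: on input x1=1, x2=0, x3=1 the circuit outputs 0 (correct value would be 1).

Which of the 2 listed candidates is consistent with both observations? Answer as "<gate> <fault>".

n5 inverted output

Evaluate each candidate on input x1=1, x2=0, x3=1:
  n5 inverted output: n0=0, n1=0, n2=1, n3=1, n4=1, n5=0 [inverted output] → 0 — matches
  n5 stuck-at-1: n0=0, n1=0, n2=1, n3=1, n4=1, n5=1 [stuck-at-1] → 1 — eliminated
Only n5 inverted output reproduces the observed 0.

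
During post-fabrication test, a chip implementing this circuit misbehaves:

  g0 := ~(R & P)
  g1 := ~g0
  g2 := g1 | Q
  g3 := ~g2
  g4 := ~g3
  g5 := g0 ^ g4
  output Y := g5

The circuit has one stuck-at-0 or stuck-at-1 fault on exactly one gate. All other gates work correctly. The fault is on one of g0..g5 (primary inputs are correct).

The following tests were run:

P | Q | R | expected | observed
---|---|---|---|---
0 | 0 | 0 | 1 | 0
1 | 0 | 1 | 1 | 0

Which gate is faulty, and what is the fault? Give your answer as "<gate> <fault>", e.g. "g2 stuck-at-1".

Fault-free values for test 1 (P=0, Q=0, R=0): g0=1, g1=0, g2=0, g3=1, g4=0, g5=1, giving Y=1. Observed 0.
Test 1: faults giving observed 0 are {g1 stuck-at-1, g2 stuck-at-1, g3 stuck-at-0, g4 stuck-at-1, g5 stuck-at-0}.
Test 2 (P=1, Q=0, R=1): fault-free g0=0, g1=1, g2=1, g3=0, g4=1, g5=1 → 1; observed 0. Eliminates g1 stuck-at-1, g2 stuck-at-1, g3 stuck-at-0, g4 stuck-at-1.
Only g5 stuck-at-0 is consistent with every test.

g5 stuck-at-0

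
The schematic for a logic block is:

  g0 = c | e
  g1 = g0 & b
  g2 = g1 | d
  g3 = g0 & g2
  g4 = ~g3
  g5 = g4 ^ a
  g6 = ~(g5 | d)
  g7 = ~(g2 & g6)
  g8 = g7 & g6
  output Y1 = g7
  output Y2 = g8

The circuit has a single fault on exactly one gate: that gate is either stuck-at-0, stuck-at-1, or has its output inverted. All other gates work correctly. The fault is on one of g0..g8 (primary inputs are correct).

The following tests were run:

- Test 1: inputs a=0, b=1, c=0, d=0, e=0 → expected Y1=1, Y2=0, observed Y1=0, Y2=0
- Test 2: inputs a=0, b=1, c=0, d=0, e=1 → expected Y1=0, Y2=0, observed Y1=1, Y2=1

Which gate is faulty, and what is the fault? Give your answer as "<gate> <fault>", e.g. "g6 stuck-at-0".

g7 inverted output

Fault-free values for test 1 (a=0, b=1, c=0, d=0, e=0): g0=0, g1=0, g2=0, g3=0, g4=1, g5=1, g6=0, g7=1, g8=0, giving Y1=1, Y2=0. Observed Y1=0, Y2=0.
Test 1: faults giving observed Y1=0, Y2=0 are {g0 stuck-at-1, g0 inverted output, g7 stuck-at-0, g7 inverted output}.
Test 2 (a=0, b=1, c=0, d=0, e=1): fault-free g0=1, g1=1, g2=1, g3=1, g4=0, g5=0, g6=1, g7=0, g8=0 → Y1=0, Y2=0; observed Y1=1, Y2=1. Eliminates g0 stuck-at-1, g0 inverted output, g7 stuck-at-0.
Only g7 inverted output is consistent with every test.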